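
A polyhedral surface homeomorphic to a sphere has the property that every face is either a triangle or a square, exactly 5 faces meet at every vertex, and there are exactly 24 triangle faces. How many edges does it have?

Let x be the number of squares; then F = 24 + x.
Edge–face incidences: 2E = 3·24 + 4·x = 72 + 4x.
Every vertex has degree 5, so 5V = 2E.
Euler: V − E + F = 2 ⇒ (2E)/5 − E + (24 + x) = 2.
Multiply by 10: 2·(2E) − 5·(2E) + 10·(24 + x) = 20, i.e. 240 + 10x − 3·(72 + 4x) = 20.
Collecting terms: −2x + 24 = 20, so −2x = −4, so x = 2.
Then 2E = 72 + 4·2 = 80, so E = 40, V = 2E/5 = 16, F = 24 + 2 = 26.

40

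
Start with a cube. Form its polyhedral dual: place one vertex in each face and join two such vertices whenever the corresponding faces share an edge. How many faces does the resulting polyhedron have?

8

The base solid has V = 8, E = 12, F = 6.
The dual swaps V and F and preserves E: V′ = F = 6, E′ = E = 12, F′ = V = 8.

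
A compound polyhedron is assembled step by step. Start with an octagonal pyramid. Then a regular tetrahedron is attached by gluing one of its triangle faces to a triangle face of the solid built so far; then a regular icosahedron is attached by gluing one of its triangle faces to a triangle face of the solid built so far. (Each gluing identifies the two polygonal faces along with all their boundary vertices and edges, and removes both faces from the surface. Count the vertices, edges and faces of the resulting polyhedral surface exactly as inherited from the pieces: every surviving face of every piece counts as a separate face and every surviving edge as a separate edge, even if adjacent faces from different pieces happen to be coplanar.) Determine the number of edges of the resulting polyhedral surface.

46

An octagonal pyramid: V=9, E=16, F=9.
Attach a regular tetrahedron (V=4, E=6, F=4) along a 3-gon: merge 3 vertices and 3 edges, delete both glued faces → V=10, E=19, F=11.
Attach a regular icosahedron (V=12, E=30, F=20) along a 3-gon: merge 3 vertices and 3 edges, delete both glued faces → V=19, E=46, F=29.
Check: V − E + F = 19 − 46 + 29 = 2.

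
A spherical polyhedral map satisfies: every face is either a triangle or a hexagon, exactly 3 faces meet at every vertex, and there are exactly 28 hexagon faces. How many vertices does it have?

Let x be the number of triangles; then F = 28 + x.
Edge–face incidences: 2E = 6·28 + 3·x = 168 + 3x.
Every vertex has degree 3, so 3V = 2E.
Euler: V − E + F = 2 ⇒ (2E)/3 − E + (28 + x) = 2.
Multiply by 6: 2·(2E) − 3·(2E) + 6·(28 + x) = 12, i.e. 168 + 6x − (168 + 3x) = 12.
Collecting terms: 3x = 12, so x = 4.
Then 2E = 168 + 3·4 = 180, so E = 90, V = 2E/3 = 60, F = 28 + 4 = 32.

60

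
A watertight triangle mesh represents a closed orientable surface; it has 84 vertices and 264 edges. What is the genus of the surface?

Every face is a triangle and each edge borders two faces, so 3F = 2·264, giving F = 176.
χ = V − E + F = 84 − 264 + 176 = -4.
For a closed orientable surface χ = 2 − 2g, so g = (2 − (-4))/2 = 3.

3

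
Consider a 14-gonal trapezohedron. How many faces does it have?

28

The n-trapezohedron (dual of the n-antiprism) has V = 2·14 + 2 = 30, E = 4·14 = 56, F = 2·14 = 28.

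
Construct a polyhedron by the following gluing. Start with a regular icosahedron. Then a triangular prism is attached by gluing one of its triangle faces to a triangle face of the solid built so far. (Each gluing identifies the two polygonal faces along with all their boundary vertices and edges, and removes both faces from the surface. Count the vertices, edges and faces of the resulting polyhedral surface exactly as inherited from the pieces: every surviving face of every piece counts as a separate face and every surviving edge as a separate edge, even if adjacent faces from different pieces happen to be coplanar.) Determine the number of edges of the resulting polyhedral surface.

36

A regular icosahedron: V=12, E=30, F=20.
Attach a triangular prism (V=6, E=9, F=5) along a 3-gon: merge 3 vertices and 3 edges, delete both glued faces → V=15, E=36, F=23.
Check: V − E + F = 15 − 36 + 23 = 2.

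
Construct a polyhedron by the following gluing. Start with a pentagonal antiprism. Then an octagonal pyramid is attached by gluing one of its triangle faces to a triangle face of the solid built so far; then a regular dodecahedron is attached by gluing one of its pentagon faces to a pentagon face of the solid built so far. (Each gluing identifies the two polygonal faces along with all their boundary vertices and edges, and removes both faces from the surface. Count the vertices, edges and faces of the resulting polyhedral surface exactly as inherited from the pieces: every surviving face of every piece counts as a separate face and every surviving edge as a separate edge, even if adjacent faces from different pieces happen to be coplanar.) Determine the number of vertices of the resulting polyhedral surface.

31

A pentagonal antiprism: V=10, E=20, F=12.
Attach an octagonal pyramid (V=9, E=16, F=9) along a 3-gon: merge 3 vertices and 3 edges, delete both glued faces → V=16, E=33, F=19.
Attach a regular dodecahedron (V=20, E=30, F=12) along a 5-gon: merge 5 vertices and 5 edges, delete both glued faces → V=31, E=58, F=29.
Check: V − E + F = 31 − 58 + 29 = 2.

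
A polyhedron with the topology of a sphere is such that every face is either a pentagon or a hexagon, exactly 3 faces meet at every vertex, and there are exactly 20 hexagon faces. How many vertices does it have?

60

Let x be the number of pentagons; then F = 20 + x.
Edge–face incidences: 2E = 6·20 + 5·x = 120 + 5x.
Every vertex has degree 3, so 3V = 2E.
Euler: V − E + F = 2 ⇒ (2E)/3 − E + (20 + x) = 2.
Multiply by 6: 2·(2E) − 3·(2E) + 6·(20 + x) = 12, i.e. 120 + 6x − (120 + 5x) = 12.
Collecting terms: x = 12.
Then 2E = 120 + 5·12 = 180, so E = 90, V = 2E/3 = 60, F = 20 + 12 = 32.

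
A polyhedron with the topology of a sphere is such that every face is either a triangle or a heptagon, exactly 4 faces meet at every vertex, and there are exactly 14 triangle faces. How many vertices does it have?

Let x be the number of heptagons; then F = 14 + x.
Edge–face incidences: 2E = 3·14 + 7·x = 42 + 7x.
Every vertex has degree 4, so 4V = 2E.
Euler: V − E + F = 2 ⇒ (2E)/4 − E + (14 + x) = 2.
Multiply by 8: 2·(2E) − 4·(2E) + 8·(14 + x) = 16, i.e. 112 + 8x − 2·(42 + 7x) = 16.
Collecting terms: −6x + 28 = 16, so −6x = −12, so x = 2.
Then 2E = 42 + 7·2 = 56, so E = 28, V = 2E/4 = 14, F = 14 + 2 = 16.

14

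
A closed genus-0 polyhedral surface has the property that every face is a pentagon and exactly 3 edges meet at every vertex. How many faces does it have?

12

Each face has 5 edges and each edge borders two faces, so 2E = 5F.
Each vertex has degree 3, so 3V = 2E and hence V = 5F/3.
Euler: V − E + F = 2 ⇒ (5F/3) − (5F/2) + F = 2.
Multiply by 6: (10 − 15 + 6)F = 12, i.e. 1F = 12.
So F = 12, E = 5·12/2 = 30, V = 5·12/3 = 20.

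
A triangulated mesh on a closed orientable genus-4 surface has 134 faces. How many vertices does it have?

61

χ = 2 − 2·4 = -6, and every face is a triangle so 3F = 2E.
E = 3·134/2 = 201. Then V = -6 + E − F = -6 + 201 − 134 = 61.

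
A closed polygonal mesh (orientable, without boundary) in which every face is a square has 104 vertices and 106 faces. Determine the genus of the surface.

Every face is a square, so 2E = 4·106 = 424, giving E = 212.
χ = V − E + F = 104 − 212 + 106 = -2.
For a closed orientable surface χ = 2 − 2g, so g = (2 − (-2))/2 = 2.

2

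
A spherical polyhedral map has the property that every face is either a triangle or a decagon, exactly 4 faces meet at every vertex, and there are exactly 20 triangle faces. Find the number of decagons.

2

Let x be the number of decagons; then F = 20 + x.
Edge–face incidences: 2E = 3·20 + 10·x = 60 + 10x.
Every vertex has degree 4, so 4V = 2E.
Euler: V − E + F = 2 ⇒ (2E)/4 − E + (20 + x) = 2.
Multiply by 8: 2·(2E) − 4·(2E) + 8·(20 + x) = 16, i.e. 160 + 8x − 2·(60 + 10x) = 16.
Collecting terms: −12x + 40 = 16, so −12x = −24, so x = 2.
Then 2E = 60 + 10·2 = 80, so E = 40, V = 2E/4 = 20, F = 20 + 2 = 22.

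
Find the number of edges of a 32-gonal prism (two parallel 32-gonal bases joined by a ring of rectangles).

96

A prism on an n-gon has two n-gon bases and n rectangular sides: V = 2·32 = 64, E = 3·32 = 96, F = 32 + 2 = 34.
Check: V − E + F = 64 − 96 + 34 = 2.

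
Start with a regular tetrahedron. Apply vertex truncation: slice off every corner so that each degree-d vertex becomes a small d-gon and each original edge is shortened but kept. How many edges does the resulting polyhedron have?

18

The base solid has V = 4, E = 6, F = 4.
Truncation replaces each original edge-end by a new vertex, so V′ = 2E = 12.
Each original edge survives, and each old vertex of degree d contributes d new edges; summing degrees gives Σd = 2E, so E′ = E + 2E = 3E = 18.
Each original face survives and each original vertex becomes one new face: F′ = F + V = 8.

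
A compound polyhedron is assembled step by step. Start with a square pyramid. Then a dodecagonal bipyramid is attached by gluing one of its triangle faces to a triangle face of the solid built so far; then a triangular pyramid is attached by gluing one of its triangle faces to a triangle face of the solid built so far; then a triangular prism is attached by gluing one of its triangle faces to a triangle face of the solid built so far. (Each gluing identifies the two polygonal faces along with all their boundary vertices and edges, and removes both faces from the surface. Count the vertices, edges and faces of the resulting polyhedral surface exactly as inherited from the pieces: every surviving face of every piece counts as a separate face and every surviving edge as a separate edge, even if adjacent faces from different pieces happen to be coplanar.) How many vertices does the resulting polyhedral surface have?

20

A square pyramid: V=5, E=8, F=5.
Attach a dodecagonal bipyramid (V=14, E=36, F=24) along a 3-gon: merge 3 vertices and 3 edges, delete both glued faces → V=16, E=41, F=27.
Attach a triangular pyramid (V=4, E=6, F=4) along a 3-gon: merge 3 vertices and 3 edges, delete both glued faces → V=17, E=44, F=29.
Attach a triangular prism (V=6, E=9, F=5) along a 3-gon: merge 3 vertices and 3 edges, delete both glued faces → V=20, E=50, F=32.
Check: V − E + F = 20 − 50 + 32 = 2.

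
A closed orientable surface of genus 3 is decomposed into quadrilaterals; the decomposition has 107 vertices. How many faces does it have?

χ = 2 − 2·3 = -4, and every face is a square so 4F = 2E.
V − E + F = -4 with E = 4F/2 gives 107 − (4/2 − 1)·F = -4, so F = 111 and E = 222.

111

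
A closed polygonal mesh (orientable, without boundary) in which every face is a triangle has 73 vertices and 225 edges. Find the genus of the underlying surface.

Every face is a triangle and each edge borders two faces, so 3F = 2·225, giving F = 150.
χ = V − E + F = 73 − 225 + 150 = -2.
For a closed orientable surface χ = 2 − 2g, so g = (2 − (-2))/2 = 2.

2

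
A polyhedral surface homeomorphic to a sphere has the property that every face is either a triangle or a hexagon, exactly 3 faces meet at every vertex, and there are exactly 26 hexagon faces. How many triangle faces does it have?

4

Let x be the number of triangles; then F = 26 + x.
Edge–face incidences: 2E = 6·26 + 3·x = 156 + 3x.
Every vertex has degree 3, so 3V = 2E.
Euler: V − E + F = 2 ⇒ (2E)/3 − E + (26 + x) = 2.
Multiply by 6: 2·(2E) − 3·(2E) + 6·(26 + x) = 12, i.e. 156 + 6x − (156 + 3x) = 12.
Collecting terms: 3x = 12, so x = 4.
Then 2E = 156 + 3·4 = 168, so E = 84, V = 2E/3 = 56, F = 26 + 4 = 30.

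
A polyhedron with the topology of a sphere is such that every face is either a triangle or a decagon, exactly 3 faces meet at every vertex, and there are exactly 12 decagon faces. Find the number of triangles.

Let x be the number of triangles; then F = 12 + x.
Edge–face incidences: 2E = 10·12 + 3·x = 120 + 3x.
Every vertex has degree 3, so 3V = 2E.
Euler: V − E + F = 2 ⇒ (2E)/3 − E + (12 + x) = 2.
Multiply by 6: 2·(2E) − 3·(2E) + 6·(12 + x) = 12, i.e. 72 + 6x − (120 + 3x) = 12.
Collecting terms: 3x − 48 = 12, so 3x = 60, so x = 20.
Then 2E = 120 + 3·20 = 180, so E = 90, V = 2E/3 = 60, F = 12 + 20 = 32.

20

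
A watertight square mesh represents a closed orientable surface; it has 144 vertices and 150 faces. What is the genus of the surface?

4

Every face is a square, so 2E = 4·150 = 600, giving E = 300.
χ = V − E + F = 144 − 300 + 150 = -6.
For a closed orientable surface χ = 2 − 2g, so g = (2 − (-6))/2 = 4.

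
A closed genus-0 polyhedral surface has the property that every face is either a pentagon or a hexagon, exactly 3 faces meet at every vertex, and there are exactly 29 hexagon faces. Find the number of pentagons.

Let x be the number of pentagons; then F = 29 + x.
Edge–face incidences: 2E = 6·29 + 5·x = 174 + 5x.
Every vertex has degree 3, so 3V = 2E.
Euler: V − E + F = 2 ⇒ (2E)/3 − E + (29 + x) = 2.
Multiply by 6: 2·(2E) − 3·(2E) + 6·(29 + x) = 12, i.e. 174 + 6x − (174 + 5x) = 12.
Collecting terms: x = 12.
Then 2E = 174 + 5·12 = 234, so E = 117, V = 2E/3 = 78, F = 29 + 12 = 41.

12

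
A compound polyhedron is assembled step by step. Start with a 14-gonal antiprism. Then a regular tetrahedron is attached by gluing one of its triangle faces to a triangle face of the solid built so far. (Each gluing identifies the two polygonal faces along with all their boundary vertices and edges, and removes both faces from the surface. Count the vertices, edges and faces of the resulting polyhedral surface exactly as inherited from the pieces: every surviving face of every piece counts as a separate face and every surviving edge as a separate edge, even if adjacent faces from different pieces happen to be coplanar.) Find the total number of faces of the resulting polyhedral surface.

A 14-gonal antiprism: V=28, E=56, F=30.
Attach a regular tetrahedron (V=4, E=6, F=4) along a 3-gon: merge 3 vertices and 3 edges, delete both glued faces → V=29, E=59, F=32.
Check: V − E + F = 29 − 59 + 32 = 2.

32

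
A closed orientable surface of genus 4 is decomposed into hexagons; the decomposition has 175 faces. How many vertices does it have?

344

χ = 2 − 2·4 = -6, and every face is a hexagon so 6F = 2E.
E = 6·175/2 = 525. Then V = -6 + E − F = -6 + 525 − 175 = 344.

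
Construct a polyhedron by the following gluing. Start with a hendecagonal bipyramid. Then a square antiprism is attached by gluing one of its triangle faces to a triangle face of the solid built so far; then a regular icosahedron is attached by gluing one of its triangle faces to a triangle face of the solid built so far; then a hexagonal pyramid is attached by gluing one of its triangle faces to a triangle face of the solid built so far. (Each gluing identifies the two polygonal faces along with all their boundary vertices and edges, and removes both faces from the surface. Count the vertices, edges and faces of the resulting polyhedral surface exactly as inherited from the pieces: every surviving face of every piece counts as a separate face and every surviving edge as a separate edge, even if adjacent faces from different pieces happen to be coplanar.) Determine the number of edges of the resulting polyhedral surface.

A hendecagonal bipyramid: V=13, E=33, F=22.
Attach a square antiprism (V=8, E=16, F=10) along a 3-gon: merge 3 vertices and 3 edges, delete both glued faces → V=18, E=46, F=30.
Attach a regular icosahedron (V=12, E=30, F=20) along a 3-gon: merge 3 vertices and 3 edges, delete both glued faces → V=27, E=73, F=48.
Attach a hexagonal pyramid (V=7, E=12, F=7) along a 3-gon: merge 3 vertices and 3 edges, delete both glued faces → V=31, E=82, F=53.
Check: V − E + F = 31 − 82 + 53 = 2.

82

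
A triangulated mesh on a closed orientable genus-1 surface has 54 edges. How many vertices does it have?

χ = 2 − 2·1 = 0, and every face is a triangle so 3F = 2E.
F = 2E/3 = 36. Then V = 0 + E − F = 0 + 54 − 36 = 18.

18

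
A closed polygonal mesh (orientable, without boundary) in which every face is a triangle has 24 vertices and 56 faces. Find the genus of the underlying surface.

Every face is a triangle, so 2E = 3·56 = 168, giving E = 84.
χ = V − E + F = 24 − 84 + 56 = -4.
For a closed orientable surface χ = 2 − 2g, so g = (2 − (-4))/2 = 3.

3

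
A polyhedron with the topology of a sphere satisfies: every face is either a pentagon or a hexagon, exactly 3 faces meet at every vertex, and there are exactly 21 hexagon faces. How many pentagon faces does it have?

12

Let x be the number of pentagons; then F = 21 + x.
Edge–face incidences: 2E = 6·21 + 5·x = 126 + 5x.
Every vertex has degree 3, so 3V = 2E.
Euler: V − E + F = 2 ⇒ (2E)/3 − E + (21 + x) = 2.
Multiply by 6: 2·(2E) − 3·(2E) + 6·(21 + x) = 12, i.e. 126 + 6x − (126 + 5x) = 12.
Collecting terms: x = 12.
Then 2E = 126 + 5·12 = 186, so E = 93, V = 2E/3 = 62, F = 21 + 12 = 33.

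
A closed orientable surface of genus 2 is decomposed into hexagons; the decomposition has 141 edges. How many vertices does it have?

χ = 2 − 2·2 = -2, and every face is a hexagon so 6F = 2E.
F = 2E/6 = 47. Then V = -2 + E − F = -2 + 141 − 47 = 92.

92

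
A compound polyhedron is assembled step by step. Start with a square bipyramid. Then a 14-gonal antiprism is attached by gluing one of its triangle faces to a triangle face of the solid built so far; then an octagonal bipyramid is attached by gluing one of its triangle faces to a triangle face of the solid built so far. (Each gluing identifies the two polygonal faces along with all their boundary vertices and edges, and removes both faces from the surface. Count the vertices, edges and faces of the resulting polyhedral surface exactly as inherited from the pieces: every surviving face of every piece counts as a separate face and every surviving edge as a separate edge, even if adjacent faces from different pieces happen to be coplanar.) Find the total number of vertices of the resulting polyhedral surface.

38

A square bipyramid: V=6, E=12, F=8.
Attach a 14-gonal antiprism (V=28, E=56, F=30) along a 3-gon: merge 3 vertices and 3 edges, delete both glued faces → V=31, E=65, F=36.
Attach an octagonal bipyramid (V=10, E=24, F=16) along a 3-gon: merge 3 vertices and 3 edges, delete both glued faces → V=38, E=86, F=50.
Check: V − E + F = 38 − 86 + 50 = 2.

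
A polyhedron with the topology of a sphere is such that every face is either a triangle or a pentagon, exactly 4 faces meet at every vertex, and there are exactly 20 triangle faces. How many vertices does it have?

Let x be the number of pentagons; then F = 20 + x.
Edge–face incidences: 2E = 3·20 + 5·x = 60 + 5x.
Every vertex has degree 4, so 4V = 2E.
Euler: V − E + F = 2 ⇒ (2E)/4 − E + (20 + x) = 2.
Multiply by 8: 2·(2E) − 4·(2E) + 8·(20 + x) = 16, i.e. 160 + 8x − 2·(60 + 5x) = 16.
Collecting terms: −2x + 40 = 16, so −2x = −24, so x = 12.
Then 2E = 60 + 5·12 = 120, so E = 60, V = 2E/4 = 30, F = 20 + 12 = 32.

30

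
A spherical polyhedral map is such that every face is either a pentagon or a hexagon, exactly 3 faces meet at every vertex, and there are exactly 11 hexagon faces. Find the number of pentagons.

Let x be the number of pentagons; then F = 11 + x.
Edge–face incidences: 2E = 6·11 + 5·x = 66 + 5x.
Every vertex has degree 3, so 3V = 2E.
Euler: V − E + F = 2 ⇒ (2E)/3 − E + (11 + x) = 2.
Multiply by 6: 2·(2E) − 3·(2E) + 6·(11 + x) = 12, i.e. 66 + 6x − (66 + 5x) = 12.
Collecting terms: x = 12.
Then 2E = 66 + 5·12 = 126, so E = 63, V = 2E/3 = 42, F = 11 + 12 = 23.

12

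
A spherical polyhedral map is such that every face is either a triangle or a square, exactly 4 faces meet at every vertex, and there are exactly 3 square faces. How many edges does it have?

Let x be the number of triangles; then F = 3 + x.
Edge–face incidences: 2E = 4·3 + 3·x = 12 + 3x.
Every vertex has degree 4, so 4V = 2E.
Euler: V − E + F = 2 ⇒ (2E)/4 − E + (3 + x) = 2.
Multiply by 8: 2·(2E) − 4·(2E) + 8·(3 + x) = 16, i.e. 24 + 8x − 2·(12 + 3x) = 16.
Collecting terms: 2x = 16, so x = 8.
Then 2E = 12 + 3·8 = 36, so E = 18, V = 2E/4 = 9, F = 3 + 8 = 11.

18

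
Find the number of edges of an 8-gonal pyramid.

A pyramid on an n-gon base has one n-gon and n triangles: V = 8 + 1 = 9, E = 2·8 = 16, F = 8 + 1 = 9.
Check: V − E + F = 9 − 16 + 9 = 2.

16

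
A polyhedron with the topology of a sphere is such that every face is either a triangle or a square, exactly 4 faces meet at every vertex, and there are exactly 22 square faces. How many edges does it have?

Let x be the number of triangles; then F = 22 + x.
Edge–face incidences: 2E = 4·22 + 3·x = 88 + 3x.
Every vertex has degree 4, so 4V = 2E.
Euler: V − E + F = 2 ⇒ (2E)/4 − E + (22 + x) = 2.
Multiply by 8: 2·(2E) − 4·(2E) + 8·(22 + x) = 16, i.e. 176 + 8x − 2·(88 + 3x) = 16.
Collecting terms: 2x = 16, so x = 8.
Then 2E = 88 + 3·8 = 112, so E = 56, V = 2E/4 = 28, F = 22 + 8 = 30.

56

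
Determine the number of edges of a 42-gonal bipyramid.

126

A bipyramid over an n-gon has 2n triangular faces and n + 2 vertices: V = 42 + 2 = 44, E = 3·42 = 126, F = 2·42 = 84.
Check: V − E + F = 44 − 126 + 84 = 2.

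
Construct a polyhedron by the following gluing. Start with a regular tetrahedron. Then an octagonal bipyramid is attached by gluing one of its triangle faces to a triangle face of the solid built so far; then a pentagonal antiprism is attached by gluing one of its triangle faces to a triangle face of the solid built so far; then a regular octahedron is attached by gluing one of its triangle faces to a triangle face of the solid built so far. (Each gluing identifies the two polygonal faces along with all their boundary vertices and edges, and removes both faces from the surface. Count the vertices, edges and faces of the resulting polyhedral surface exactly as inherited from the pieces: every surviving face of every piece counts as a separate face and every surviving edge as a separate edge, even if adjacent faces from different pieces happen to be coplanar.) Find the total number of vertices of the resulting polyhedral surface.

A regular tetrahedron: V=4, E=6, F=4.
Attach an octagonal bipyramid (V=10, E=24, F=16) along a 3-gon: merge 3 vertices and 3 edges, delete both glued faces → V=11, E=27, F=18.
Attach a pentagonal antiprism (V=10, E=20, F=12) along a 3-gon: merge 3 vertices and 3 edges, delete both glued faces → V=18, E=44, F=28.
Attach a regular octahedron (V=6, E=12, F=8) along a 3-gon: merge 3 vertices and 3 edges, delete both glued faces → V=21, E=53, F=34.
Check: V − E + F = 21 − 53 + 34 = 2.

21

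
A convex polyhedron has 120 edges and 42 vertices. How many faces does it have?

80

Here V − E + F = 2.
F = 2 − V + E = 2 − 42 + 120 = 80.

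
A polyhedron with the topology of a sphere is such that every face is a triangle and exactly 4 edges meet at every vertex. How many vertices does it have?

6

Each face has 3 edges and each edge borders two faces, so 2E = 3F.
Each vertex has degree 4, so 4V = 2E and hence V = 3F/4.
Euler: V − E + F = 2 ⇒ (3F/4) − (3F/2) + F = 2.
Multiply by 8: (6 − 12 + 8)F = 16, i.e. 2F = 16.
So F = 8, E = 3·8/2 = 12, V = 3·8/4 = 6.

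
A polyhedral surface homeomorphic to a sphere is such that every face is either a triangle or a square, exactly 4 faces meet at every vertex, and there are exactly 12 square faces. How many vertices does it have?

Let x be the number of triangles; then F = 12 + x.
Edge–face incidences: 2E = 4·12 + 3·x = 48 + 3x.
Every vertex has degree 4, so 4V = 2E.
Euler: V − E + F = 2 ⇒ (2E)/4 − E + (12 + x) = 2.
Multiply by 8: 2·(2E) − 4·(2E) + 8·(12 + x) = 16, i.e. 96 + 8x − 2·(48 + 3x) = 16.
Collecting terms: 2x = 16, so x = 8.
Then 2E = 48 + 3·8 = 72, so E = 36, V = 2E/4 = 18, F = 12 + 8 = 20.

18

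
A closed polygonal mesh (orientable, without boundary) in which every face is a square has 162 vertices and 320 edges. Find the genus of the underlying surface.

0

Every face is a square and each edge borders two faces, so 4F = 2·320, giving F = 160.
χ = V − E + F = 162 − 320 + 160 = 2.
For a closed orientable surface χ = 2 − 2g, so g = (2 − (2))/2 = 0.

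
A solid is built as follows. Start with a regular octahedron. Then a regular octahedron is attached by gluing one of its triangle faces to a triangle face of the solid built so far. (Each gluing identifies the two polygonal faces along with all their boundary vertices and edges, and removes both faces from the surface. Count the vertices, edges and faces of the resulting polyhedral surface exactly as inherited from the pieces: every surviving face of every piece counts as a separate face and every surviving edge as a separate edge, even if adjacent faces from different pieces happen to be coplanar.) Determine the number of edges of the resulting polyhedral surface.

A regular octahedron: V=6, E=12, F=8.
Attach a regular octahedron (V=6, E=12, F=8) along a 3-gon: merge 3 vertices and 3 edges, delete both glued faces → V=9, E=21, F=14.
Check: V − E + F = 9 − 21 + 14 = 2.

21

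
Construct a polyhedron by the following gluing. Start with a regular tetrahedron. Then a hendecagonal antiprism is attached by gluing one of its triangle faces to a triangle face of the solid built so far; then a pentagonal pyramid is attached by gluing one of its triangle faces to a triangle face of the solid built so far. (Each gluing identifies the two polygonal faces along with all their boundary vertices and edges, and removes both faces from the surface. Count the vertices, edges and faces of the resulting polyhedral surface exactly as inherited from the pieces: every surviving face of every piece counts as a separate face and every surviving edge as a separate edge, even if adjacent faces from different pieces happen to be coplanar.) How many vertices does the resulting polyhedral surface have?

26

A regular tetrahedron: V=4, E=6, F=4.
Attach a hendecagonal antiprism (V=22, E=44, F=24) along a 3-gon: merge 3 vertices and 3 edges, delete both glued faces → V=23, E=47, F=26.
Attach a pentagonal pyramid (V=6, E=10, F=6) along a 3-gon: merge 3 vertices and 3 edges, delete both glued faces → V=26, E=54, F=30.
Check: V − E + F = 26 − 54 + 30 = 2.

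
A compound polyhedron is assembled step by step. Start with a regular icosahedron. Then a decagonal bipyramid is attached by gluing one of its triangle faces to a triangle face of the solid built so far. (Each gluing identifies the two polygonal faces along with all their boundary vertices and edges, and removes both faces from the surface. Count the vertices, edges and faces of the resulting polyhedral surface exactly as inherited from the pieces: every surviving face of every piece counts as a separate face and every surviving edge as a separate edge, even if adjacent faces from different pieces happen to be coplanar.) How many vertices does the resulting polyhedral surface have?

A regular icosahedron: V=12, E=30, F=20.
Attach a decagonal bipyramid (V=12, E=30, F=20) along a 3-gon: merge 3 vertices and 3 edges, delete both glued faces → V=21, E=57, F=38.
Check: V − E + F = 21 − 57 + 38 = 2.

21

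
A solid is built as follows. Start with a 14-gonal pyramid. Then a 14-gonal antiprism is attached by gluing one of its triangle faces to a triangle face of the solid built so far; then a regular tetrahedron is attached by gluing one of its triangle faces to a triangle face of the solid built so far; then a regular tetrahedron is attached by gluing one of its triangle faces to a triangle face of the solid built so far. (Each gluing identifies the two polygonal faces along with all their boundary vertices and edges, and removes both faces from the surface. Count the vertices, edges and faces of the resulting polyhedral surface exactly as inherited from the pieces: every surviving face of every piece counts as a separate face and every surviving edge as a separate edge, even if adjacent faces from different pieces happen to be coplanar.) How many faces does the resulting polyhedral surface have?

A 14-gonal pyramid: V=15, E=28, F=15.
Attach a 14-gonal antiprism (V=28, E=56, F=30) along a 3-gon: merge 3 vertices and 3 edges, delete both glued faces → V=40, E=81, F=43.
Attach a regular tetrahedron (V=4, E=6, F=4) along a 3-gon: merge 3 vertices and 3 edges, delete both glued faces → V=41, E=84, F=45.
Attach a regular tetrahedron (V=4, E=6, F=4) along a 3-gon: merge 3 vertices and 3 edges, delete both glued faces → V=42, E=87, F=47.
Check: V − E + F = 42 − 87 + 47 = 2.

47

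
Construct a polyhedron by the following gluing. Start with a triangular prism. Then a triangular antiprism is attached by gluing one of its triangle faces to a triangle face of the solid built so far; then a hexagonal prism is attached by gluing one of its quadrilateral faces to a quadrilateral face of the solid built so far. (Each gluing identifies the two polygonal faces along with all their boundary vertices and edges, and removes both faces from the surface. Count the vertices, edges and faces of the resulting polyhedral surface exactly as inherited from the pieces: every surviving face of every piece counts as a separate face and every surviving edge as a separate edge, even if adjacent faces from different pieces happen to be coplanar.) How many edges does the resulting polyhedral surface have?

32

A triangular prism: V=6, E=9, F=5.
Attach a triangular antiprism (V=6, E=12, F=8) along a 3-gon: merge 3 vertices and 3 edges, delete both glued faces → V=9, E=18, F=11.
Attach a hexagonal prism (V=12, E=18, F=8) along a 4-gon: merge 4 vertices and 4 edges, delete both glued faces → V=17, E=32, F=17.
Check: V − E + F = 17 − 32 + 17 = 2.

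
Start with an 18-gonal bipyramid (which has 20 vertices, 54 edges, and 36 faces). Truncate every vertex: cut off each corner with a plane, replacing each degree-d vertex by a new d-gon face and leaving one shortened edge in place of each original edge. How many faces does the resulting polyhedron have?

56

Truncation replaces each original edge-end by a new vertex, so V′ = 2E = 108.
Each original edge survives, and each old vertex of degree d contributes d new edges; summing degrees gives Σd = 2E, so E′ = E + 2E = 3E = 162.
Each original face survives and each original vertex becomes one new face: F′ = F + V = 56.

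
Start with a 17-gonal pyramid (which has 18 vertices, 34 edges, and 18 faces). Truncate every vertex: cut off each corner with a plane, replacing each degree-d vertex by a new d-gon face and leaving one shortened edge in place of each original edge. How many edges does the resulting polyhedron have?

102

Truncation replaces each original edge-end by a new vertex, so V′ = 2E = 68.
Each original edge survives, and each old vertex of degree d contributes d new edges; summing degrees gives Σd = 2E, so E′ = E + 2E = 3E = 102.
Each original face survives and each original vertex becomes one new face: F′ = F + V = 36.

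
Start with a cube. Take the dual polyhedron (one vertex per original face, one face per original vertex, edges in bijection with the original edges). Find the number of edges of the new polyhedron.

The base solid has V = 8, E = 12, F = 6.
The dual swaps V and F and preserves E: V′ = F = 6, E′ = E = 12, F′ = V = 8.

12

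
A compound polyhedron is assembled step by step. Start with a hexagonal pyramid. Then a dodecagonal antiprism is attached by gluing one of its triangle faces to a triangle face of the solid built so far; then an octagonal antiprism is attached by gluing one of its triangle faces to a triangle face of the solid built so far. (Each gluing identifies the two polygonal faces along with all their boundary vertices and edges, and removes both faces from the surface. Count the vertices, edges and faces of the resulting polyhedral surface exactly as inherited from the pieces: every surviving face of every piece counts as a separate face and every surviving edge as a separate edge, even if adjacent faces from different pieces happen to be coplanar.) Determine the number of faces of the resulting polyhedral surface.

47

A hexagonal pyramid: V=7, E=12, F=7.
Attach a dodecagonal antiprism (V=24, E=48, F=26) along a 3-gon: merge 3 vertices and 3 edges, delete both glued faces → V=28, E=57, F=31.
Attach an octagonal antiprism (V=16, E=32, F=18) along a 3-gon: merge 3 vertices and 3 edges, delete both glued faces → V=41, E=86, F=47.
Check: V − E + F = 41 − 86 + 47 = 2.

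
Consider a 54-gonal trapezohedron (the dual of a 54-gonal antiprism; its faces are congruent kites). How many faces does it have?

108

The n-trapezohedron (dual of the n-antiprism) has V = 2·54 + 2 = 110, E = 4·54 = 216, F = 2·54 = 108.
Check: V − E + F = 110 − 216 + 108 = 2.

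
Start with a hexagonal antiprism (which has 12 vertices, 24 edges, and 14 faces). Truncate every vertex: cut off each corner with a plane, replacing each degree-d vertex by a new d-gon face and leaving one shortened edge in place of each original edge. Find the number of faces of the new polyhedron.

26

Truncation replaces each original edge-end by a new vertex, so V′ = 2E = 48.
Each original edge survives, and each old vertex of degree d contributes d new edges; summing degrees gives Σd = 2E, so E′ = E + 2E = 3E = 72.
Each original face survives and each original vertex becomes one new face: F′ = F + V = 26.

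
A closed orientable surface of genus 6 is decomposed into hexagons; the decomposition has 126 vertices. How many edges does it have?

χ = 2 − 2·6 = -10, and every face is a hexagon so 6F = 2E.
V − E + F = -10 with E = 6F/2 gives 126 − (6/2 − 1)·F = -10, so F = 68 and E = 204.

204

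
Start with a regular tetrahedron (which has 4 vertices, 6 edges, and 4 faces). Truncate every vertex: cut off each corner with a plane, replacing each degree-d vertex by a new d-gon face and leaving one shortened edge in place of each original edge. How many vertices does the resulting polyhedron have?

12

Truncation replaces each original edge-end by a new vertex, so V′ = 2E = 12.
Each original edge survives, and each old vertex of degree d contributes d new edges; summing degrees gives Σd = 2E, so E′ = E + 2E = 3E = 18.
Each original face survives and each original vertex becomes one new face: F′ = F + V = 8.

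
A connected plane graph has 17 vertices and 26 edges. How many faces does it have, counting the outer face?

11

Euler's formula for a connected plane graph: V − E + F = 2, so F = 2 − 17 + 26 = 11.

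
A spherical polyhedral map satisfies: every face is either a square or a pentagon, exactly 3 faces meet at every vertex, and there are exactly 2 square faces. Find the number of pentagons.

8

Let x be the number of pentagons; then F = 2 + x.
Edge–face incidences: 2E = 4·2 + 5·x = 8 + 5x.
Every vertex has degree 3, so 3V = 2E.
Euler: V − E + F = 2 ⇒ (2E)/3 − E + (2 + x) = 2.
Multiply by 6: 2·(2E) − 3·(2E) + 6·(2 + x) = 12, i.e. 12 + 6x − (8 + 5x) = 12.
Collecting terms: x + 4 = 12, so x = 8.
Then 2E = 8 + 5·8 = 48, so E = 24, V = 2E/3 = 16, F = 2 + 8 = 10.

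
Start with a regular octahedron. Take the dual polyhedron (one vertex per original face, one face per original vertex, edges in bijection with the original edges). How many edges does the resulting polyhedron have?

The base solid has V = 6, E = 12, F = 8.
The dual swaps V and F and preserves E: V′ = F = 8, E′ = E = 12, F′ = V = 6.

12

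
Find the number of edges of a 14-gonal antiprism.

56

An antiprism on an n-gon has two n-gon caps and 2n triangles: V = 2·14 = 28, E = 4·14 = 56, F = 2·14 + 2 = 30.
Check: V − E + F = 28 − 56 + 30 = 2.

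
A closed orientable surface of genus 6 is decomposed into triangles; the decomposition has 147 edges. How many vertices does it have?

39

χ = 2 − 2·6 = -10, and every face is a triangle so 3F = 2E.
F = 2E/3 = 98. Then V = -10 + E − F = -10 + 147 − 98 = 39.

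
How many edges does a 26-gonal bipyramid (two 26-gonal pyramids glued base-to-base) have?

A bipyramid over an n-gon has 2n triangular faces and n + 2 vertices: V = 26 + 2 = 28, E = 3·26 = 78, F = 2·26 = 52.
Check: V − E + F = 28 − 78 + 52 = 2.

78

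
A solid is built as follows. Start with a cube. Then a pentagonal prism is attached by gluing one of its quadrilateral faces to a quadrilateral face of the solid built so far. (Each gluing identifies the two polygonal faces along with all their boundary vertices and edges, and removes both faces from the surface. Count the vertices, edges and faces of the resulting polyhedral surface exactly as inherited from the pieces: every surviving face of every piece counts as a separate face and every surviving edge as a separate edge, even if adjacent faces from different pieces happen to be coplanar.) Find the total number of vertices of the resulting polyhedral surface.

A cube: V=8, E=12, F=6.
Attach a pentagonal prism (V=10, E=15, F=7) along a 4-gon: merge 4 vertices and 4 edges, delete both glued faces → V=14, E=23, F=11.
Check: V − E + F = 14 − 23 + 11 = 2.

14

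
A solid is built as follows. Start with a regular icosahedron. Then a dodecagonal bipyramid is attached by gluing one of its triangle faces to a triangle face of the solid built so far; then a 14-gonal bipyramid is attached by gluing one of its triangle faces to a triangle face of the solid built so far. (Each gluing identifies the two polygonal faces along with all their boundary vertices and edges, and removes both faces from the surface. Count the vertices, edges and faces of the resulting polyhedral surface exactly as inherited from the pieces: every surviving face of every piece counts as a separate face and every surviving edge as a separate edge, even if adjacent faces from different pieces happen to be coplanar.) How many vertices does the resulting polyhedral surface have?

36

A regular icosahedron: V=12, E=30, F=20.
Attach a dodecagonal bipyramid (V=14, E=36, F=24) along a 3-gon: merge 3 vertices and 3 edges, delete both glued faces → V=23, E=63, F=42.
Attach a 14-gonal bipyramid (V=16, E=42, F=28) along a 3-gon: merge 3 vertices and 3 edges, delete both glued faces → V=36, E=102, F=68.
Check: V − E + F = 36 − 102 + 68 = 2.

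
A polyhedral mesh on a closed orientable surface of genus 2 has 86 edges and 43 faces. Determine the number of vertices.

For a closed orientable surface of genus 2, χ = 2 − 2·2 = -2.
V = -2 + E − F = -2 + 86 − 43 = 41.

41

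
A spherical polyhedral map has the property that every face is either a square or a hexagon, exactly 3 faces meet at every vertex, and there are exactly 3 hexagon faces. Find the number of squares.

Let x be the number of squares; then F = 3 + x.
Edge–face incidences: 2E = 6·3 + 4·x = 18 + 4x.
Every vertex has degree 3, so 3V = 2E.
Euler: V − E + F = 2 ⇒ (2E)/3 − E + (3 + x) = 2.
Multiply by 6: 2·(2E) − 3·(2E) + 6·(3 + x) = 12, i.e. 18 + 6x − (18 + 4x) = 12.
Collecting terms: 2x = 12, so x = 6.
Then 2E = 18 + 4·6 = 42, so E = 21, V = 2E/3 = 14, F = 3 + 6 = 9.

6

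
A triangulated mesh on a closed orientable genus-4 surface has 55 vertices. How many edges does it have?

183

χ = 2 − 2·4 = -6, and every face is a triangle so 3F = 2E.
V − E + F = -6 with E = 3F/2 gives 55 − (3/2 − 1)·F = -6, so F = 122 and E = 183.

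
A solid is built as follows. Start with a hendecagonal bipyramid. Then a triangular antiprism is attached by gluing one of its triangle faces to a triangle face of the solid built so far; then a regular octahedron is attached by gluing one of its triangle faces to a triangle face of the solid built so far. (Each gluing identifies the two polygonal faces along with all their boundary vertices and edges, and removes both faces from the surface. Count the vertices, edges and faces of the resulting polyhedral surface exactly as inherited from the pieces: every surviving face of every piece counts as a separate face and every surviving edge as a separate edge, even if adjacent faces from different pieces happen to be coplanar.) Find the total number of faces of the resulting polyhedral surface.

34

A hendecagonal bipyramid: V=13, E=33, F=22.
Attach a triangular antiprism (V=6, E=12, F=8) along a 3-gon: merge 3 vertices and 3 edges, delete both glued faces → V=16, E=42, F=28.
Attach a regular octahedron (V=6, E=12, F=8) along a 3-gon: merge 3 vertices and 3 edges, delete both glued faces → V=19, E=51, F=34.
Check: V − E + F = 19 − 51 + 34 = 2.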